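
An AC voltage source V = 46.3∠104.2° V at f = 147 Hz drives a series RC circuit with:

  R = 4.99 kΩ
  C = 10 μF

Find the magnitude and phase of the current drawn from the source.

Step 1 — Angular frequency: ω = 2π·f = 2π·147 = 923.6 rad/s.
Step 2 — Component impedances:
  R: Z = R = 4990 Ω
  C: Z = 1/(jωC) = -j/(ω·C) = 0 - j108.3 Ω
Step 3 — Series combination: Z_total = R + C = 4990 - j108.3 Ω = 4991∠-1.2° Ω.
Step 4 — Source phasor: V = 46.3∠104.2° V = -11.36 + j44.89 V.
Step 5 — Ohm's law: I = V / Z_total = (-11.36 + j44.89) / (4990 - j108.3) = -0.00247 + j0.008941 A.
Step 6 — Convert to polar: |I| = 0.009276 A, ∠I = 105.4°.

I = 0.009276∠105.4° A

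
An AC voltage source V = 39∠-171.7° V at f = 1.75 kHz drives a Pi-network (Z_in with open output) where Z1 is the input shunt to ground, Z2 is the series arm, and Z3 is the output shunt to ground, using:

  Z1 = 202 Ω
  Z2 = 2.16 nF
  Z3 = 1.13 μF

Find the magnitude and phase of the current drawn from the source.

Step 1 — Angular frequency: ω = 2π·f = 2π·1750 = 1.1e+04 rad/s.
Step 2 — Component impedances:
  Z1: Z = R = 202 Ω
  Z2: Z = 1/(jωC) = -j/(ω·C) = 0 - j4.21e+04 Ω
  Z3: Z = 1/(jωC) = -j/(ω·C) = 0 - j80.48 Ω
Step 3 — With open output, the series arm Z2 and the output shunt Z3 appear in series to ground: Z2 + Z3 = 0 - j4.218e+04 Ω.
Step 4 — Parallel with input shunt Z1: Z_in = Z1 || (Z2 + Z3) = 202 - j0.9672 Ω = 202∠-0.3° Ω.
Step 5 — Source phasor: V = 39∠-171.7° V = -38.59 - j5.63 V.
Step 6 — Ohm's law: I = V / Z_total = (-38.59 - j5.63) / (202 - j0.9672) = -0.1909 - j0.02879 A.
Step 7 — Convert to polar: |I| = 0.1931 A, ∠I = -171.4°.

I = 0.1931∠-171.4° A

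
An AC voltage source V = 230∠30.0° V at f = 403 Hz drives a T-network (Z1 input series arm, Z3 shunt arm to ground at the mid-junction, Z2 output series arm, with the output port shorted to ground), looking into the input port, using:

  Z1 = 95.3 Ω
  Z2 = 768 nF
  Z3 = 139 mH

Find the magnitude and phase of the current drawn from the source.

Step 1 — Angular frequency: ω = 2π·f = 2π·403 = 2532 rad/s.
Step 2 — Component impedances:
  Z1: Z = R = 95.3 Ω
  Z2: Z = 1/(jωC) = -j/(ω·C) = 0 - j514.2 Ω
  Z3: Z = jωL = j·2532·0.139 = 0 + j352 Ω
Step 3 — With the output port shorted to ground, the output series arm Z2 runs from the junction to ground; the shunt arm Z3 also runs from the junction to ground. They appear in parallel: Z3 || Z2 = 0 + j1115 Ω.
Step 4 — Series with input arm Z1: Z_in = Z1 + (Z3 || Z2) = 95.3 + j1115 Ω = 1119∠85.1° Ω.
Step 5 — Source phasor: V = 230∠30.0° V = 199.2 + j115 V.
Step 6 — Ohm's law: I = V / Z_total = (199.2 + j115) / (95.3 + j1115) = 0.1175 - j0.1685 A.
Step 7 — Convert to polar: |I| = 0.2055 A, ∠I = -55.1°.

I = 0.2055∠-55.1° A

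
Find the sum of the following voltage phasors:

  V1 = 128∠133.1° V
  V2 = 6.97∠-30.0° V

Step 1 — Convert each phasor to rectangular form:
  V1 = 128·(cos(133.1°) + j·sin(133.1°)) = -87.46 + j93.46 V
  V2 = 6.97·(cos(-30.0°) + j·sin(-30.0°)) = 6.036 - j3.485 V
Step 2 — Sum components: V_total = -81.42 + j89.98 V.
Step 3 — Convert to polar: |V_total| = 121.3 V, ∠V_total = 132.1°.

V_total = 121.3∠132.1° V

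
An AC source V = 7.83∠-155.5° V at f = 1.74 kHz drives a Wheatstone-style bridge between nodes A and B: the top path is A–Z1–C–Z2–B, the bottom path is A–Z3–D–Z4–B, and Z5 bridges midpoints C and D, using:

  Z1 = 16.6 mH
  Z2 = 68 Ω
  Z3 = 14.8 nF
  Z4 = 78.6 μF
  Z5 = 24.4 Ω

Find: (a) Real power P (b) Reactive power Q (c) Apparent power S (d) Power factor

Step 1 — Angular frequency: ω = 2π·f = 2π·1740 = 1.093e+04 rad/s.
Step 2 — Component impedances:
  Z1: Z = jωL = j·1.093e+04·0.0166 = 0 + j181.5 Ω
  Z2: Z = R = 68 Ω
  Z3: Z = 1/(jωC) = -j/(ω·C) = 0 - j6180 Ω
  Z4: Z = 1/(jωC) = -j/(ω·C) = 0 - j1.164 Ω
  Z5: Z = R = 24.4 Ω
Step 3 — Bridge requires nodal analysis (the Z5 bridge couples midpoints C and D, so the two paths cannot be reduced to a simple series/parallel combination). Setting node B to ground and injecting 1 A at node A, the 3-node admittance system at A, C, D solves to V_A = Z_AB = 19.07 + j186.3 Ω = 187.3∠84.2° Ω.
Step 4 — Source phasor: V = 7.83∠-155.5° V = -7.125 - j3.247 V.
Step 5 — Current: I = V / Z = -0.02112 + j0.03608 A = 0.04181∠120.3° A.
Step 6 — Complex power: S = V·I* = 0.03333 + j0.3257 VA.
Step 7 — Real power: P = Re(S) = 0.03333 W.
Step 8 — Reactive power: Q = Im(S) = 0.3257 VAR.
Step 9 — Apparent power: |S| = 0.3274 VA.
Step 10 — Power factor: PF = P/|S| = 0.1018 (lagging).

(a) P = 0.03333 W  (b) Q = 0.3257 VAR  (c) S = 0.3274 VA  (d) PF = 0.1018 (lagging)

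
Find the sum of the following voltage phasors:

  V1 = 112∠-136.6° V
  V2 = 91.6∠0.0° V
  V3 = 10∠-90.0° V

Step 1 — Convert each phasor to rectangular form:
  V1 = 112·(cos(-136.6°) + j·sin(-136.6°)) = -81.38 - j76.95 V
  V2 = 91.6·(cos(0.0°) + j·sin(0.0°)) = 91.6 V
  V3 = 10·(cos(-90.0°) + j·sin(-90.0°)) = 0 - j10 V
Step 2 — Sum components: V_total = 10.22 - j86.95 V.
Step 3 — Convert to polar: |V_total| = 87.55 V, ∠V_total = -83.3°.

V_total = 87.55∠-83.3° V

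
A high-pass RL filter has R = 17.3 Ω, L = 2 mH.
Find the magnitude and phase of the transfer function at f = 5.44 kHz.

Step 1 — Angular frequency: ω = 2π·5440 = 3.418e+04 rad/s.
Step 2 — Transfer function: H(jω) = jωL/(R + jωL).
Step 3 — Numerator jωL = j·68.36; denominator R + jωL = 17.3 + j68.36.
Step 4 — H = 0.9398 + j0.2378.
Step 5 — Magnitude: |H| = 0.9694 (-0.3 dB); phase: φ = 14.2°.

|H| = 0.9694 (-0.3 dB), φ = 14.2°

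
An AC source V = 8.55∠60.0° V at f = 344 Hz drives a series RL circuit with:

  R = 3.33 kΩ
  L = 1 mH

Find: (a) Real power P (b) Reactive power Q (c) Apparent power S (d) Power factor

Step 1 — Angular frequency: ω = 2π·f = 2π·344 = 2161 rad/s.
Step 2 — Component impedances:
  R: Z = R = 3330 Ω
  L: Z = jωL = j·2161·0.001 = 0 + j2.161 Ω
Step 3 — Series combination: Z_total = R + L = 3330 + j2.161 Ω = 3330∠0.0° Ω.
Step 4 — Source phasor: V = 8.55∠60.0° V = 4.275 + j7.405 V.
Step 5 — Current: I = V / Z = 0.001285 + j0.002223 A = 0.002568∠60.0° A.
Step 6 — Complex power: S = V·I* = 0.02195 + j1.425e-05 VA.
Step 7 — Real power: P = Re(S) = 0.02195 W.
Step 8 — Reactive power: Q = Im(S) = 1.425e-05 VAR.
Step 9 — Apparent power: |S| = 0.02195 VA.
Step 10 — Power factor: PF = P/|S| = 1 (lagging).

(a) P = 0.02195 W  (b) Q = 1.425e-05 VAR  (c) S = 0.02195 VA  (d) PF = 1 (lagging)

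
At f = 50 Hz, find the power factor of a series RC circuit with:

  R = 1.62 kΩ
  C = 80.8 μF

Step 1 — Angular frequency: ω = 2π·f = 2π·50 = 314.2 rad/s.
Step 2 — Component impedances:
  R: Z = R = 1620 Ω
  C: Z = 1/(jωC) = -j/(ω·C) = 0 - j39.39 Ω
Step 3 — Series combination: Z_total = R + C = 1620 - j39.39 Ω = 1620∠-1.4° Ω.
Step 4 — Power factor: PF = cos(φ) = Re(Z)/|Z| = 1620/1620.5 = 0.9997.
Step 5 — Type: Im(Z) = -39.39 ⇒ leading (phase φ = -1.4°).

PF = 0.9997 (leading, φ = -1.4°)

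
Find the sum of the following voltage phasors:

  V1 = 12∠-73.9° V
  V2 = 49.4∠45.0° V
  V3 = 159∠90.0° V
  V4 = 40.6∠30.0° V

Step 1 — Convert each phasor to rectangular form:
  V1 = 12·(cos(-73.9°) + j·sin(-73.9°)) = 3.328 - j11.53 V
  V2 = 49.4·(cos(45.0°) + j·sin(45.0°)) = 34.93 + j34.93 V
  V3 = 159·(cos(90.0°) + j·sin(90.0°)) = 0 + j159 V
  V4 = 40.6·(cos(30.0°) + j·sin(30.0°)) = 35.16 + j20.3 V
Step 2 — Sum components: V_total = 73.42 + j202.7 V.
Step 3 — Convert to polar: |V_total| = 215.6 V, ∠V_total = 70.1°.

V_total = 215.6∠70.1° V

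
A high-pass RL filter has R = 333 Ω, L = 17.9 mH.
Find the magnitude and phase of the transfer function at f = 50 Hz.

Step 1 — Angular frequency: ω = 2π·50 = 314.2 rad/s.
Step 2 — Transfer function: H(jω) = jωL/(R + jωL).
Step 3 — Numerator jωL = j·5.623; denominator R + jωL = 333 + j5.623.
Step 4 — H = 0.0002851 + j0.01688.
Step 5 — Magnitude: |H| = 0.01688 (-35.5 dB); phase: φ = 89.0°.

|H| = 0.01688 (-35.5 dB), φ = 89.0°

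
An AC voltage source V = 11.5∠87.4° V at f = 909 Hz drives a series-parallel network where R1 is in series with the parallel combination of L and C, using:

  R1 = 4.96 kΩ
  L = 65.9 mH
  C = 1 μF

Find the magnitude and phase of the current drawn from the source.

Step 1 — Angular frequency: ω = 2π·f = 2π·909 = 5711 rad/s.
Step 2 — Component impedances:
  R1: Z = R = 4960 Ω
  L: Z = jωL = j·5711·0.0659 = 0 + j376.4 Ω
  C: Z = 1/(jωC) = -j/(ω·C) = 0 - j175.1 Ω
Step 3 — Parallel branch: L || C = 1/(1/L + 1/C) = 0 - j327.4 Ω.
Step 4 — Series with R1: Z_total = R1 + (L || C) = 4960 - j327.4 Ω = 4971∠-3.8° Ω.
Step 5 — Source phasor: V = 11.5∠87.4° V = 0.5217 + j11.49 V.
Step 6 — Ohm's law: I = V / Z_total = (0.5217 + j11.49) / (4960 - j327.4) = -4.749e-05 + j0.002313 A.
Step 7 — Convert to polar: |I| = 0.002314 A, ∠I = 91.2°.

I = 0.002314∠91.2° A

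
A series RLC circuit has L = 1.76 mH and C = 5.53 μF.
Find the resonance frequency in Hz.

Step 1 — Resonance condition Im(Z)=0 gives ω₀ = 1/√(LC).
Step 2 — ω₀ = 1/√(0.00176·5.53e-06) = 1.014e+04 rad/s.
Step 3 — f₀ = ω₀/(2π) = 1613 Hz.

f₀ = 1613 Hz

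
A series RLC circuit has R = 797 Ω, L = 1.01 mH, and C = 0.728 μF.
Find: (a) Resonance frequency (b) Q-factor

Step 1 — Resonance condition Im(Z)=0 gives ω₀ = 1/√(LC).
Step 2 — ω₀ = 1/√(0.00101·7.28e-07) = 3.688e+04 rad/s.
Step 3 — f₀ = ω₀/(2π) = 5869 Hz.
Step 4 — Series Q: Q = ω₀L/R = 3.688e+04·0.00101/797 = 0.04673.

(a) f₀ = 5869 Hz  (b) Q = 0.04673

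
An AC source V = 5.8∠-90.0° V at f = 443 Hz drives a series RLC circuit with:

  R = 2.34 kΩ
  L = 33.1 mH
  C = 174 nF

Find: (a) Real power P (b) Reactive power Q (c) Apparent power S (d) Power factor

Step 1 — Angular frequency: ω = 2π·f = 2π·443 = 2783 rad/s.
Step 2 — Component impedances:
  R: Z = R = 2340 Ω
  L: Z = jωL = j·2783·0.0331 = 0 + j92.13 Ω
  C: Z = 1/(jωC) = -j/(ω·C) = 0 - j2065 Ω
Step 3 — Series combination: Z_total = R + L + C = 2340 - j1973 Ω = 3061∠-40.1° Ω.
Step 4 — Source phasor: V = 5.8∠-90.0° V = 0 - j5.8 V.
Step 5 — Current: I = V / Z = 0.001221 - j0.001449 A = 0.001895∠-49.9° A.
Step 6 — Complex power: S = V·I* = 0.008404 - j0.007084 VA.
Step 7 — Real power: P = Re(S) = 0.008404 W.
Step 8 — Reactive power: Q = Im(S) = -0.007084 VAR.
Step 9 — Apparent power: |S| = 0.01099 VA.
Step 10 — Power factor: PF = P/|S| = 0.7646 (leading).

(a) P = 0.008404 W  (b) Q = -0.007084 VAR  (c) S = 0.01099 VA  (d) PF = 0.7646 (leading)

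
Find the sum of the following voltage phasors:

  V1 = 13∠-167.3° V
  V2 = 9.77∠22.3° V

Step 1 — Convert each phasor to rectangular form:
  V1 = 13·(cos(-167.3°) + j·sin(-167.3°)) = -12.68 - j2.858 V
  V2 = 9.77·(cos(22.3°) + j·sin(22.3°)) = 9.039 + j3.707 V
Step 2 — Sum components: V_total = -3.643 + j0.8493 V.
Step 3 — Convert to polar: |V_total| = 3.74 V, ∠V_total = 166.9°.

V_total = 3.74∠166.9° V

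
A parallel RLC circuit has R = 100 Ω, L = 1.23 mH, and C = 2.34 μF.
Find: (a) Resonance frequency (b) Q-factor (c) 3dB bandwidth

Step 1 — Resonance: ω₀ = 1/√(LC) = 1/√(0.00123·2.34e-06) = 1.864e+04 rad/s.
Step 2 — f₀ = ω₀/(2π) = 2967 Hz.
Step 3 — Parallel Q: Q = R/(ω₀L) = 100/(1.864e+04·0.00123) = 4.362.
Step 4 — Bandwidth: Δω = ω₀/Q = 4274 rad/s; BW = Δω/(2π) = 680.1 Hz.

(a) f₀ = 2967 Hz  (b) Q = 4.362  (c) BW = 680.1 Hz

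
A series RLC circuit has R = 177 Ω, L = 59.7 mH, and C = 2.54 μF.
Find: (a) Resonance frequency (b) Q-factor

Step 1 — Resonance condition Im(Z)=0 gives ω₀ = 1/√(LC).
Step 2 — ω₀ = 1/√(0.0597·2.54e-06) = 2568 rad/s.
Step 3 — f₀ = ω₀/(2π) = 408.7 Hz.
Step 4 — Series Q: Q = ω₀L/R = 2568·0.0597/177 = 0.8662.

(a) f₀ = 408.7 Hz  (b) Q = 0.8662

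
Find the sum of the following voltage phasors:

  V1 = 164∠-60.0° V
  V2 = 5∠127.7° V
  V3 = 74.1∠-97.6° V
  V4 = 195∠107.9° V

Step 1 — Convert each phasor to rectangular form:
  V1 = 164·(cos(-60.0°) + j·sin(-60.0°)) = 82 - j142 V
  V2 = 5·(cos(127.7°) + j·sin(127.7°)) = -3.058 + j3.956 V
  V3 = 74.1·(cos(-97.6°) + j·sin(-97.6°)) = -9.8 - j73.45 V
  V4 = 195·(cos(107.9°) + j·sin(107.9°)) = -59.93 + j185.6 V
Step 2 — Sum components: V_total = 9.208 - j25.96 V.
Step 3 — Convert to polar: |V_total| = 27.54 V, ∠V_total = -70.5°.

V_total = 27.54∠-70.5° V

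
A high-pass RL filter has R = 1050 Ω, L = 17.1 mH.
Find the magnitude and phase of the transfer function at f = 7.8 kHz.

Step 1 — Angular frequency: ω = 2π·7800 = 4.901e+04 rad/s.
Step 2 — Transfer function: H(jω) = jωL/(R + jωL).
Step 3 — Numerator jωL = j·838.1; denominator R + jωL = 1050 + j838.1.
Step 4 — H = 0.3891 + j0.4876.
Step 5 — Magnitude: |H| = 0.6238 (-4.1 dB); phase: φ = 51.4°.

|H| = 0.6238 (-4.1 dB), φ = 51.4°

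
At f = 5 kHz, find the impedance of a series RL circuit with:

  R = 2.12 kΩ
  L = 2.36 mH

Step 1 — Angular frequency: ω = 2π·f = 2π·5000 = 3.142e+04 rad/s.
Step 2 — Component impedances:
  R: Z = R = 2120 Ω
  L: Z = jωL = j·3.142e+04·0.00236 = 0 + j74.14 Ω
Step 3 — Series combination: Z_total = R + L = 2120 + j74.14 Ω = 2121∠2.0° Ω.

Z = 2120 + j74.14 Ω = 2121∠2.0° Ω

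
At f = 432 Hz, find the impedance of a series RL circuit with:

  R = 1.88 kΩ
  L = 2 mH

Step 1 — Angular frequency: ω = 2π·f = 2π·432 = 2714 rad/s.
Step 2 — Component impedances:
  R: Z = R = 1880 Ω
  L: Z = jωL = j·2714·0.002 = 0 + j5.429 Ω
Step 3 — Series combination: Z_total = R + L = 1880 + j5.429 Ω = 1880∠0.2° Ω.

Z = 1880 + j5.429 Ω = 1880∠0.2° Ω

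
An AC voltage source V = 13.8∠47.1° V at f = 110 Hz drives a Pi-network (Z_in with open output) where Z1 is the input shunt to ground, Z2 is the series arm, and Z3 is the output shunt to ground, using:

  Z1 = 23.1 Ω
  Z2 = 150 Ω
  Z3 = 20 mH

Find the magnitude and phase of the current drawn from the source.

Step 1 — Angular frequency: ω = 2π·f = 2π·110 = 691.2 rad/s.
Step 2 — Component impedances:
  Z1: Z = R = 23.1 Ω
  Z2: Z = R = 150 Ω
  Z3: Z = jωL = j·691.2·0.02 = 0 + j13.82 Ω
Step 3 — With open output, the series arm Z2 and the output shunt Z3 appear in series to ground: Z2 + Z3 = 150 + j13.82 Ω.
Step 4 — Parallel with input shunt Z1: Z_in = Z1 || (Z2 + Z3) = 20.04 + j0.2446 Ω = 20.04∠0.7° Ω.
Step 5 — Source phasor: V = 13.8∠47.1° V = 9.394 + j10.11 V.
Step 6 — Ohm's law: I = V / Z_total = (9.394 + j10.11) / (20.04 + j0.2446) = 0.4749 + j0.4987 A.
Step 7 — Convert to polar: |I| = 0.6887 A, ∠I = 46.4°.

I = 0.6887∠46.4° A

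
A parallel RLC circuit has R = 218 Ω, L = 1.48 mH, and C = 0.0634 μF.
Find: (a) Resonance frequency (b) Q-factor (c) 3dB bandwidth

Step 1 — Resonance: ω₀ = 1/√(LC) = 1/√(0.00148·6.34e-08) = 1.032e+05 rad/s.
Step 2 — f₀ = ω₀/(2π) = 1.643e+04 Hz.
Step 3 — Parallel Q: Q = R/(ω₀L) = 218/(1.032e+05·0.00148) = 1.427.
Step 4 — Bandwidth: Δω = ω₀/Q = 7.235e+04 rad/s; BW = Δω/(2π) = 1.152e+04 Hz.

(a) f₀ = 1.643e+04 Hz  (b) Q = 1.427  (c) BW = 1.152e+04 Hz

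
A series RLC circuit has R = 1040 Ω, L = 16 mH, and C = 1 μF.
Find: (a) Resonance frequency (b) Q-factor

Step 1 — Resonance condition Im(Z)=0 gives ω₀ = 1/√(LC).
Step 2 — ω₀ = 1/√(0.016·1e-06) = 7906 rad/s.
Step 3 — f₀ = ω₀/(2π) = 1258 Hz.
Step 4 — Series Q: Q = ω₀L/R = 7906·0.016/1040 = 0.1216.

(a) f₀ = 1258 Hz  (b) Q = 0.1216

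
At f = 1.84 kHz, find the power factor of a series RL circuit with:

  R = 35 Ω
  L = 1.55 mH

Step 1 — Angular frequency: ω = 2π·f = 2π·1840 = 1.156e+04 rad/s.
Step 2 — Component impedances:
  R: Z = R = 35 Ω
  L: Z = jωL = j·1.156e+04·0.00155 = 0 + j17.92 Ω
Step 3 — Series combination: Z_total = R + L = 35 + j17.92 Ω = 39.32∠27.1° Ω.
Step 4 — Power factor: PF = cos(φ) = Re(Z)/|Z| = 35/39.32 = 0.8901.
Step 5 — Type: Im(Z) = 17.92 ⇒ lagging (phase φ = 27.1°).

PF = 0.8901 (lagging, φ = 27.1°)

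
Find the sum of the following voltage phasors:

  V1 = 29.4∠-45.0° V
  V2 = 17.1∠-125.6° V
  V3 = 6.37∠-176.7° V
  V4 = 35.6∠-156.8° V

Step 1 — Convert each phasor to rectangular form:
  V1 = 29.4·(cos(-45.0°) + j·sin(-45.0°)) = 20.79 - j20.79 V
  V2 = 17.1·(cos(-125.6°) + j·sin(-125.6°)) = -9.954 - j13.9 V
  V3 = 6.37·(cos(-176.7°) + j·sin(-176.7°)) = -6.359 - j0.3667 V
  V4 = 35.6·(cos(-156.8°) + j·sin(-156.8°)) = -32.72 - j14.02 V
Step 2 — Sum components: V_total = -28.25 - j49.08 V.
Step 3 — Convert to polar: |V_total| = 56.63 V, ∠V_total = -119.9°.

V_total = 56.63∠-119.9° V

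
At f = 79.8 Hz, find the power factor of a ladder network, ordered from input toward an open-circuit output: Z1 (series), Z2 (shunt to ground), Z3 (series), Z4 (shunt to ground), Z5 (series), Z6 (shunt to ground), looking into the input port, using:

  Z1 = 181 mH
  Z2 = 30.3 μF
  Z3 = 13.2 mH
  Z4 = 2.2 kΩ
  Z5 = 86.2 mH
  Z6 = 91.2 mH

Step 1 — Angular frequency: ω = 2π·f = 2π·79.8 = 501.4 rad/s.
Step 2 — Component impedances:
  Z1: Z = jωL = j·501.4·0.181 = 0 + j90.75 Ω
  Z2: Z = 1/(jωC) = -j/(ω·C) = 0 - j65.82 Ω
  Z3: Z = jωL = j·501.4·0.0132 = 0 + j6.618 Ω
  Z4: Z = R = 2200 Ω
  Z5: Z = jωL = j·501.4·0.0862 = 0 + j43.22 Ω
  Z6: Z = jωL = j·501.4·0.0912 = 0 + j45.73 Ω
Step 3 — Ladder network (open output): work backward from the far end, alternating series and parallel combinations. Z_in = 17.5 - j119.3 Ω = 120.6∠-81.7° Ω.
Step 4 — Power factor: PF = cos(φ) = Re(Z)/|Z| = 17.5/120.6 = 0.1451.
Step 5 — Type: Im(Z) = -119.3 ⇒ leading (phase φ = -81.7°).

PF = 0.1451 (leading, φ = -81.7°)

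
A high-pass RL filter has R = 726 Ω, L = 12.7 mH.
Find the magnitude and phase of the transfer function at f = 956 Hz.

Step 1 — Angular frequency: ω = 2π·956 = 6007 rad/s.
Step 2 — Transfer function: H(jω) = jωL/(R + jωL).
Step 3 — Numerator jωL = j·76.29; denominator R + jωL = 726 + j76.29.
Step 4 — H = 0.01092 + j0.1039.
Step 5 — Magnitude: |H| = 0.1045 (-19.6 dB); phase: φ = 84.0°.

|H| = 0.1045 (-19.6 dB), φ = 84.0°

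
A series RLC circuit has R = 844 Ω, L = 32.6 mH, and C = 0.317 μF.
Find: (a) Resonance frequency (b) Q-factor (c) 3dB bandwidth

Step 1 — Resonance: ω₀ = 1/√(LC) = 1/√(0.0326·3.17e-07) = 9837 rad/s.
Step 2 — f₀ = ω₀/(2π) = 1566 Hz.
Step 3 — Series Q: Q = ω₀L/R = 9837·0.0326/844 = 0.38.
Step 4 — Bandwidth: Δω = ω₀/Q = 2.589e+04 rad/s; BW = Δω/(2π) = 4120 Hz.

(a) f₀ = 1566 Hz  (b) Q = 0.38  (c) BW = 4120 Hz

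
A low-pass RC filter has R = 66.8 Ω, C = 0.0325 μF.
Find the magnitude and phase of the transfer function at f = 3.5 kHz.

Step 1 — Angular frequency: ω = 2π·3500 = 2.199e+04 rad/s.
Step 2 — Transfer function: H(jω) = 1/(1 + jωRC).
Step 3 — Denominator: 1 + jωRC = 1 + j·2.199e+04·66.8·3.25e-08 = 1 + j0.04774.
Step 4 — H = 0.9977 - j0.04763.
Step 5 — Magnitude: |H| = 0.9989 (-0.0 dB); phase: φ = -2.7°.

|H| = 0.9989 (-0.0 dB), φ = -2.7°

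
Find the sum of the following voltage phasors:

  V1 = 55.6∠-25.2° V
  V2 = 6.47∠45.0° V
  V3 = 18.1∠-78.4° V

Step 1 — Convert each phasor to rectangular form:
  V1 = 55.6·(cos(-25.2°) + j·sin(-25.2°)) = 50.31 - j23.67 V
  V2 = 6.47·(cos(45.0°) + j·sin(45.0°)) = 4.575 + j4.575 V
  V3 = 18.1·(cos(-78.4°) + j·sin(-78.4°)) = 3.64 - j17.73 V
Step 2 — Sum components: V_total = 58.52 - j36.83 V.
Step 3 — Convert to polar: |V_total| = 69.15 V, ∠V_total = -32.2°.

V_total = 69.15∠-32.2° V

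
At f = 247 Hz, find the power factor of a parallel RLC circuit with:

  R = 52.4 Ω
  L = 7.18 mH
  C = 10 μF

Step 1 — Angular frequency: ω = 2π·f = 2π·247 = 1552 rad/s.
Step 2 — Component impedances:
  R: Z = R = 52.4 Ω
  L: Z = jωL = j·1552·0.00718 = 0 + j11.14 Ω
  C: Z = 1/(jωC) = -j/(ω·C) = 0 - j64.44 Ω
Step 3 — Parallel combination: 1/Z_total = 1/R + 1/L + 1/C; Z_total = 3.249 + j12.64 Ω = 13.05∠75.6° Ω.
Step 4 — Power factor: PF = cos(φ) = Re(Z)/|Z| = 3.249/13.05 = 0.249.
Step 5 — Type: Im(Z) = 12.64 ⇒ lagging (phase φ = 75.6°).

PF = 0.249 (lagging, φ = 75.6°)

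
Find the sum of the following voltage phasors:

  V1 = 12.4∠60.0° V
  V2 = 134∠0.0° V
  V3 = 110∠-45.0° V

Step 1 — Convert each phasor to rectangular form:
  V1 = 12.4·(cos(60.0°) + j·sin(60.0°)) = 6.2 + j10.74 V
  V2 = 134·(cos(0.0°) + j·sin(0.0°)) = 134 V
  V3 = 110·(cos(-45.0°) + j·sin(-45.0°)) = 77.78 - j77.78 V
Step 2 — Sum components: V_total = 218 - j67.04 V.
Step 3 — Convert to polar: |V_total| = 228.1 V, ∠V_total = -17.1°.

V_total = 228.1∠-17.1° V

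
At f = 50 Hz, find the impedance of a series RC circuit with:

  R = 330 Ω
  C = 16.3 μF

Step 1 — Angular frequency: ω = 2π·f = 2π·50 = 314.2 rad/s.
Step 2 — Component impedances:
  R: Z = R = 330 Ω
  C: Z = 1/(jωC) = -j/(ω·C) = 0 - j195.3 Ω
Step 3 — Series combination: Z_total = R + C = 330 - j195.3 Ω = 383.5∠-30.6° Ω.

Z = 330 - j195.3 Ω = 383.5∠-30.6° Ω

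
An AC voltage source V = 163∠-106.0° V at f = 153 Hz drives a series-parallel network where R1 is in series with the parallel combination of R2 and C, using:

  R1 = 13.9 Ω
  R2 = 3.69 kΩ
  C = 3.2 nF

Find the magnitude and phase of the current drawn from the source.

Step 1 — Angular frequency: ω = 2π·f = 2π·153 = 961.3 rad/s.
Step 2 — Component impedances:
  R1: Z = R = 13.9 Ω
  R2: Z = R = 3690 Ω
  C: Z = 1/(jωC) = -j/(ω·C) = 0 - j3.251e+05 Ω
Step 3 — Parallel branch: R2 || C = 1/(1/R2 + 1/C) = 3690 - j41.88 Ω.
Step 4 — Series with R1: Z_total = R1 + (R2 || C) = 3703 - j41.88 Ω = 3704∠-0.6° Ω.
Step 5 — Source phasor: V = 163∠-106.0° V = -44.93 - j156.7 V.
Step 6 — Ohm's law: I = V / Z_total = (-44.93 - j156.7) / (3703 - j41.88) = -0.01165 - j0.04244 A.
Step 7 — Convert to polar: |I| = 0.04401 A, ∠I = -105.4°.

I = 0.04401∠-105.4° A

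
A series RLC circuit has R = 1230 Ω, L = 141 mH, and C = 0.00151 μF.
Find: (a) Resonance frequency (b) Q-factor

Step 1 — Resonance condition Im(Z)=0 gives ω₀ = 1/√(LC).
Step 2 — ω₀ = 1/√(0.141·1.51e-09) = 6.853e+04 rad/s.
Step 3 — f₀ = ω₀/(2π) = 1.091e+04 Hz.
Step 4 — Series Q: Q = ω₀L/R = 6.853e+04·0.141/1230 = 7.856.

(a) f₀ = 1.091e+04 Hz  (b) Q = 7.856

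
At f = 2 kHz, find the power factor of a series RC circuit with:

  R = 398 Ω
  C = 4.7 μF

Step 1 — Angular frequency: ω = 2π·f = 2π·2000 = 1.257e+04 rad/s.
Step 2 — Component impedances:
  R: Z = R = 398 Ω
  C: Z = 1/(jωC) = -j/(ω·C) = 0 - j16.93 Ω
Step 3 — Series combination: Z_total = R + C = 398 - j16.93 Ω = 398.4∠-2.4° Ω.
Step 4 — Power factor: PF = cos(φ) = Re(Z)/|Z| = 398/398.36 = 0.9991.
Step 5 — Type: Im(Z) = -16.93 ⇒ leading (phase φ = -2.4°).

PF = 0.9991 (leading, φ = -2.4°)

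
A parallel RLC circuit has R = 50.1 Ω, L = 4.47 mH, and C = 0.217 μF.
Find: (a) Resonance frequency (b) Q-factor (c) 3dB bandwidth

Step 1 — Resonance: ω₀ = 1/√(LC) = 1/√(0.00447·2.17e-07) = 3.211e+04 rad/s.
Step 2 — f₀ = ω₀/(2π) = 5110 Hz.
Step 3 — Parallel Q: Q = R/(ω₀L) = 50.1/(3.211e+04·0.00447) = 0.3491.
Step 4 — Bandwidth: Δω = ω₀/Q = 9.198e+04 rad/s; BW = Δω/(2π) = 1.464e+04 Hz.

(a) f₀ = 5110 Hz  (b) Q = 0.3491  (c) BW = 1.464e+04 Hz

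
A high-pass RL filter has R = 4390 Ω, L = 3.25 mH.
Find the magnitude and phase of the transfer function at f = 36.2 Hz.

Step 1 — Angular frequency: ω = 2π·36.2 = 227.5 rad/s.
Step 2 — Transfer function: H(jω) = jωL/(R + jωL).
Step 3 — Numerator jωL = j·0.7392; denominator R + jωL = 4390 + j0.7392.
Step 4 — H = 2.835e-08 + j0.0001684.
Step 5 — Magnitude: |H| = 0.0001684 (-75.5 dB); phase: φ = 90.0°.

|H| = 0.0001684 (-75.5 dB), φ = 90.0°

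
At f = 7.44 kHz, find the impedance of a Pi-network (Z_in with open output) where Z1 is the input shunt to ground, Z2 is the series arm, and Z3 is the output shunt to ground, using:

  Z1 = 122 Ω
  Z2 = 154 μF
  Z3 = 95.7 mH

Step 1 — Angular frequency: ω = 2π·f = 2π·7440 = 4.675e+04 rad/s.
Step 2 — Component impedances:
  Z1: Z = R = 122 Ω
  Z2: Z = 1/(jωC) = -j/(ω·C) = 0 - j0.1389 Ω
  Z3: Z = jωL = j·4.675e+04·0.0957 = 0 + j4474 Ω
Step 3 — With open output, the series arm Z2 and the output shunt Z3 appear in series to ground: Z2 + Z3 = 0 + j4474 Ω.
Step 4 — Parallel with input shunt Z1: Z_in = Z1 || (Z2 + Z3) = 121.9 + j3.325 Ω = 122∠1.6° Ω.

Z = 121.9 + j3.325 Ω = 122∠1.6° Ω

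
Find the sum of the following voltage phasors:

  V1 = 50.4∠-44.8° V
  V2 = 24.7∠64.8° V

Step 1 — Convert each phasor to rectangular form:
  V1 = 50.4·(cos(-44.8°) + j·sin(-44.8°)) = 35.76 - j35.51 V
  V2 = 24.7·(cos(64.8°) + j·sin(64.8°)) = 10.52 + j22.35 V
Step 2 — Sum components: V_total = 46.28 - j13.16 V.
Step 3 — Convert to polar: |V_total| = 48.12 V, ∠V_total = -15.9°.

V_total = 48.12∠-15.9° V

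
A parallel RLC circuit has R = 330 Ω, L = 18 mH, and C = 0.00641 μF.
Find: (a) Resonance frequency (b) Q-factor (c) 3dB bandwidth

Step 1 — Resonance: ω₀ = 1/√(LC) = 1/√(0.018·6.41e-09) = 9.31e+04 rad/s.
Step 2 — f₀ = ω₀/(2π) = 1.482e+04 Hz.
Step 3 — Parallel Q: Q = R/(ω₀L) = 330/(9.31e+04·0.018) = 0.1969.
Step 4 — Bandwidth: Δω = ω₀/Q = 4.727e+05 rad/s; BW = Δω/(2π) = 7.524e+04 Hz.

(a) f₀ = 1.482e+04 Hz  (b) Q = 0.1969  (c) BW = 7.524e+04 Hz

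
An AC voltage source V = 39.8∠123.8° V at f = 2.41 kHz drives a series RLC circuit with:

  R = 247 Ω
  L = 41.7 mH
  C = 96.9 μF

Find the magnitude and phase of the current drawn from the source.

Step 1 — Angular frequency: ω = 2π·f = 2π·2410 = 1.514e+04 rad/s.
Step 2 — Component impedances:
  R: Z = R = 247 Ω
  L: Z = jωL = j·1.514e+04·0.0417 = 0 + j631.4 Ω
  C: Z = 1/(jωC) = -j/(ω·C) = 0 - j0.6815 Ω
Step 3 — Series combination: Z_total = R + L + C = 247 + j630.8 Ω = 677.4∠68.6° Ω.
Step 4 — Source phasor: V = 39.8∠123.8° V = -22.14 + j33.07 V.
Step 5 — Ohm's law: I = V / Z_total = (-22.14 + j33.07) / (247 + j630.8) = 0.03354 + j0.04824 A.
Step 6 — Convert to polar: |I| = 0.05875 A, ∠I = 55.2°.

I = 0.05875∠55.2° A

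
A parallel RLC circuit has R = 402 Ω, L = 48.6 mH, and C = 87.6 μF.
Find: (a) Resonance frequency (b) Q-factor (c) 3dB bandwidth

Step 1 — Resonance: ω₀ = 1/√(LC) = 1/√(0.0486·8.76e-05) = 484.7 rad/s.
Step 2 — f₀ = ω₀/(2π) = 77.13 Hz.
Step 3 — Parallel Q: Q = R/(ω₀L) = 402/(484.7·0.0486) = 17.07.
Step 4 — Bandwidth: Δω = ω₀/Q = 28.4 rad/s; BW = Δω/(2π) = 4.519 Hz.

(a) f₀ = 77.13 Hz  (b) Q = 17.07  (c) BW = 4.519 Hz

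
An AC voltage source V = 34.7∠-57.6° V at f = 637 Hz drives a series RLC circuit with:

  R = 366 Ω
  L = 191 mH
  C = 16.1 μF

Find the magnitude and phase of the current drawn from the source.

Step 1 — Angular frequency: ω = 2π·f = 2π·637 = 4002 rad/s.
Step 2 — Component impedances:
  R: Z = R = 366 Ω
  L: Z = jωL = j·4002·0.191 = 0 + j764.5 Ω
  C: Z = 1/(jωC) = -j/(ω·C) = 0 - j15.52 Ω
Step 3 — Series combination: Z_total = R + L + C = 366 + j748.9 Ω = 833.6∠64.0° Ω.
Step 4 — Source phasor: V = 34.7∠-57.6° V = 18.59 - j29.3 V.
Step 5 — Ohm's law: I = V / Z_total = (18.59 - j29.3) / (366 + j748.9) = -0.02178 - j0.03547 A.
Step 6 — Convert to polar: |I| = 0.04163 A, ∠I = -121.6°.

I = 0.04163∠-121.6° A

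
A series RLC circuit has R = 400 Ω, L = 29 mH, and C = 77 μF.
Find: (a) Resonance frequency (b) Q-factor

Step 1 — Resonance condition Im(Z)=0 gives ω₀ = 1/√(LC).
Step 2 — ω₀ = 1/√(0.029·7.7e-05) = 669.2 rad/s.
Step 3 — f₀ = ω₀/(2π) = 106.5 Hz.
Step 4 — Series Q: Q = ω₀L/R = 669.2·0.029/400 = 0.04852.

(a) f₀ = 106.5 Hz  (b) Q = 0.04852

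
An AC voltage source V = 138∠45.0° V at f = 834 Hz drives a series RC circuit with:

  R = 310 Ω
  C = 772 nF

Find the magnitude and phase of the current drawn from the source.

Step 1 — Angular frequency: ω = 2π·f = 2π·834 = 5240 rad/s.
Step 2 — Component impedances:
  R: Z = R = 310 Ω
  C: Z = 1/(jωC) = -j/(ω·C) = 0 - j247.2 Ω
Step 3 — Series combination: Z_total = R + C = 310 - j247.2 Ω = 396.5∠-38.6° Ω.
Step 4 — Source phasor: V = 138∠45.0° V = 97.58 + j97.58 V.
Step 5 — Ohm's law: I = V / Z_total = (97.58 + j97.58) / (310 - j247.2) = 0.03899 + j0.3459 A.
Step 6 — Convert to polar: |I| = 0.3481 A, ∠I = 83.6°.

I = 0.3481∠83.6° A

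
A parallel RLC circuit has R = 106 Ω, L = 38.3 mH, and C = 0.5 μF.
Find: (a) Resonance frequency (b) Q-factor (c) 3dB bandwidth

Step 1 — Resonance: ω₀ = 1/√(LC) = 1/√(0.0383·5e-07) = 7226 rad/s.
Step 2 — f₀ = ω₀/(2π) = 1150 Hz.
Step 3 — Parallel Q: Q = R/(ω₀L) = 106/(7226·0.0383) = 0.383.
Step 4 — Bandwidth: Δω = ω₀/Q = 1.887e+04 rad/s; BW = Δω/(2π) = 3003 Hz.

(a) f₀ = 1150 Hz  (b) Q = 0.383  (c) BW = 3003 Hz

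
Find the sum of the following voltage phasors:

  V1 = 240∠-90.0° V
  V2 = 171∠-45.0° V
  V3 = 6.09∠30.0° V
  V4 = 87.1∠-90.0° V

Step 1 — Convert each phasor to rectangular form:
  V1 = 240·(cos(-90.0°) + j·sin(-90.0°)) = 0 - j240 V
  V2 = 171·(cos(-45.0°) + j·sin(-45.0°)) = 120.9 - j120.9 V
  V3 = 6.09·(cos(30.0°) + j·sin(30.0°)) = 5.274 + j3.045 V
  V4 = 87.1·(cos(-90.0°) + j·sin(-90.0°)) = 0 - j87.1 V
Step 2 — Sum components: V_total = 126.2 - j445 V.
Step 3 — Convert to polar: |V_total| = 462.5 V, ∠V_total = -74.2°.

V_total = 462.5∠-74.2° V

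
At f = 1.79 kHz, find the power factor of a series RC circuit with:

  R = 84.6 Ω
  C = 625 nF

Step 1 — Angular frequency: ω = 2π·f = 2π·1790 = 1.125e+04 rad/s.
Step 2 — Component impedances:
  R: Z = R = 84.6 Ω
  C: Z = 1/(jωC) = -j/(ω·C) = 0 - j142.3 Ω
Step 3 — Series combination: Z_total = R + C = 84.6 - j142.3 Ω = 165.5∠-59.3° Ω.
Step 4 — Power factor: PF = cos(φ) = Re(Z)/|Z| = 84.6/165.52 = 0.5111.
Step 5 — Type: Im(Z) = -142.3 ⇒ leading (phase φ = -59.3°).

PF = 0.5111 (leading, φ = -59.3°)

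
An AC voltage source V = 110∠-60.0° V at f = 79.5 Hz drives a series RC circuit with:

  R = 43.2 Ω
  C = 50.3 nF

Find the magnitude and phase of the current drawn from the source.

Step 1 — Angular frequency: ω = 2π·f = 2π·79.5 = 499.5 rad/s.
Step 2 — Component impedances:
  R: Z = R = 43.2 Ω
  C: Z = 1/(jωC) = -j/(ω·C) = 0 - j3.98e+04 Ω
Step 3 — Series combination: Z_total = R + C = 43.2 - j3.98e+04 Ω = 3.98e+04∠-89.9° Ω.
Step 4 — Source phasor: V = 110∠-60.0° V = 55 - j95.26 V.
Step 5 — Ohm's law: I = V / Z_total = (55 - j95.26) / (43.2 - j3.98e+04) = 0.002395 + j0.001379 A.
Step 6 — Convert to polar: |I| = 0.002764 A, ∠I = 29.9°.

I = 0.002764∠29.9° A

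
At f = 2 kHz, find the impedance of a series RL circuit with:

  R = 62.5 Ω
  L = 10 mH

Step 1 — Angular frequency: ω = 2π·f = 2π·2000 = 1.257e+04 rad/s.
Step 2 — Component impedances:
  R: Z = R = 62.5 Ω
  L: Z = jωL = j·1.257e+04·0.01 = 0 + j125.7 Ω
Step 3 — Series combination: Z_total = R + L = 62.5 + j125.7 Ω = 140.3∠63.6° Ω.

Z = 62.5 + j125.7 Ω = 140.3∠63.6° Ω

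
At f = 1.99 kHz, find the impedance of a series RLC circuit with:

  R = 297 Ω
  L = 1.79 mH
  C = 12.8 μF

Step 1 — Angular frequency: ω = 2π·f = 2π·1990 = 1.25e+04 rad/s.
Step 2 — Component impedances:
  R: Z = R = 297 Ω
  L: Z = jωL = j·1.25e+04·0.00179 = 0 + j22.38 Ω
  C: Z = 1/(jωC) = -j/(ω·C) = 0 - j6.248 Ω
Step 3 — Series combination: Z_total = R + L + C = 297 + j16.13 Ω = 297.4∠3.1° Ω.

Z = 297 + j16.13 Ω = 297.4∠3.1° Ω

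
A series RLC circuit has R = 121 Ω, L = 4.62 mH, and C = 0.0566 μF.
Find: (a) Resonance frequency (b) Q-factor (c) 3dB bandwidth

Step 1 — Resonance condition Im(Z)=0 gives ω₀ = 1/√(LC).
Step 2 — ω₀ = 1/√(0.00462·5.66e-08) = 6.184e+04 rad/s.
Step 3 — f₀ = ω₀/(2π) = 9842 Hz.
Step 4 — Series Q: Q = ω₀L/R = 6.184e+04·0.00462/121 = 2.361.
Step 5 — 3dB bandwidth: Δω = ω₀/Q = 2.619e+04 rad/s; BW = Δω/(2π) = 4168 Hz.

(a) f₀ = 9842 Hz  (b) Q = 2.361  (c) BW = 4168 Hz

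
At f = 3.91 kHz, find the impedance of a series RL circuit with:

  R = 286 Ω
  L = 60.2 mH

Step 1 — Angular frequency: ω = 2π·f = 2π·3910 = 2.457e+04 rad/s.
Step 2 — Component impedances:
  R: Z = R = 286 Ω
  L: Z = jωL = j·2.457e+04·0.0602 = 0 + j1479 Ω
Step 3 — Series combination: Z_total = R + L = 286 + j1479 Ω = 1506∠79.1° Ω.

Z = 286 + j1479 Ω = 1506∠79.1° Ω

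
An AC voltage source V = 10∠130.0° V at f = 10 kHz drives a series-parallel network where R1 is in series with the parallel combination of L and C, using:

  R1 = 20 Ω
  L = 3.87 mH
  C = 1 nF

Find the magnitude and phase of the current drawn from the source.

Step 1 — Angular frequency: ω = 2π·f = 2π·1e+04 = 6.283e+04 rad/s.
Step 2 — Component impedances:
  R1: Z = R = 20 Ω
  L: Z = jωL = j·6.283e+04·0.00387 = 0 + j243.2 Ω
  C: Z = 1/(jωC) = -j/(ω·C) = 0 - j1.592e+04 Ω
Step 3 — Parallel branch: L || C = 1/(1/L + 1/C) = 0 + j246.9 Ω.
Step 4 — Series with R1: Z_total = R1 + (L || C) = 20 + j246.9 Ω = 247.7∠85.4° Ω.
Step 5 — Source phasor: V = 10∠130.0° V = -6.428 + j7.66 V.
Step 6 — Ohm's law: I = V / Z_total = (-6.428 + j7.66) / (20 + j246.9) = 0.02873 + j0.02836 A.
Step 7 — Convert to polar: |I| = 0.04036 A, ∠I = 44.6°.

I = 0.04036∠44.6° A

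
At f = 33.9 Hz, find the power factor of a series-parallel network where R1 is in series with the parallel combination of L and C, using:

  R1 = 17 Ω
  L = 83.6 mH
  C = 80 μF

Step 1 — Angular frequency: ω = 2π·f = 2π·33.9 = 213 rad/s.
Step 2 — Component impedances:
  R1: Z = R = 17 Ω
  L: Z = jωL = j·213·0.0836 = 0 + j17.81 Ω
  C: Z = 1/(jωC) = -j/(ω·C) = 0 - j58.69 Ω
Step 3 — Parallel branch: L || C = 1/(1/L + 1/C) = 0 + j25.56 Ω.
Step 4 — Series with R1: Z_total = R1 + (L || C) = 17 + j25.56 Ω = 30.7∠56.4° Ω.
Step 5 — Power factor: PF = cos(φ) = Re(Z)/|Z| = 17/30.7 = 0.5537.
Step 6 — Type: Im(Z) = 25.56 ⇒ lagging (phase φ = 56.4°).

PF = 0.5537 (lagging, φ = 56.4°)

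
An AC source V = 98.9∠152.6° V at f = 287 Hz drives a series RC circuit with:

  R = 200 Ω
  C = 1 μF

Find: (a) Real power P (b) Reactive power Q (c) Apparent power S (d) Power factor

Step 1 — Angular frequency: ω = 2π·f = 2π·287 = 1803 rad/s.
Step 2 — Component impedances:
  R: Z = R = 200 Ω
  C: Z = 1/(jωC) = -j/(ω·C) = 0 - j554.5 Ω
Step 3 — Series combination: Z_total = R + C = 200 - j554.5 Ω = 589.5∠-70.2° Ω.
Step 4 — Source phasor: V = 98.9∠152.6° V = -87.8 + j45.51 V.
Step 5 — Current: I = V / Z = -0.1232 - j0.1139 A = 0.1678∠-137.2° A.
Step 6 — Complex power: S = V·I* = 5.629 - j15.61 VA.
Step 7 — Real power: P = Re(S) = 5.629 W.
Step 8 — Reactive power: Q = Im(S) = -15.61 VAR.
Step 9 — Apparent power: |S| = 16.59 VA.
Step 10 — Power factor: PF = P/|S| = 0.3393 (leading).

(a) P = 5.629 W  (b) Q = -15.61 VAR  (c) S = 16.59 VA  (d) PF = 0.3393 (leading)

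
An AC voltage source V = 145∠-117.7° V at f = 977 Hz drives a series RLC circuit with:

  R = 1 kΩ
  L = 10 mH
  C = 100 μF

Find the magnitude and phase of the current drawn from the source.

Step 1 — Angular frequency: ω = 2π·f = 2π·977 = 6139 rad/s.
Step 2 — Component impedances:
  R: Z = R = 1000 Ω
  L: Z = jωL = j·6139·0.01 = 0 + j61.39 Ω
  C: Z = 1/(jωC) = -j/(ω·C) = 0 - j1.629 Ω
Step 3 — Series combination: Z_total = R + L + C = 1000 + j59.76 Ω = 1002∠3.4° Ω.
Step 4 — Source phasor: V = 145∠-117.7° V = -67.4 - j128.4 V.
Step 5 — Ohm's law: I = V / Z_total = (-67.4 - j128.4) / (1000 + j59.76) = -0.07481 - j0.1239 A.
Step 6 — Convert to polar: |I| = 0.1447 A, ∠I = -121.1°.

I = 0.1447∠-121.1° A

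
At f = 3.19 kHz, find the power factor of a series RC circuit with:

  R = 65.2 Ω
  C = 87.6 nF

Step 1 — Angular frequency: ω = 2π·f = 2π·3190 = 2.004e+04 rad/s.
Step 2 — Component impedances:
  R: Z = R = 65.2 Ω
  C: Z = 1/(jωC) = -j/(ω·C) = 0 - j569.5 Ω
Step 3 — Series combination: Z_total = R + C = 65.2 - j569.5 Ω = 573.3∠-83.5° Ω.
Step 4 — Power factor: PF = cos(φ) = Re(Z)/|Z| = 65.2/573.3 = 0.1137.
Step 5 — Type: Im(Z) = -569.5 ⇒ leading (phase φ = -83.5°).

PF = 0.1137 (leading, φ = -83.5°)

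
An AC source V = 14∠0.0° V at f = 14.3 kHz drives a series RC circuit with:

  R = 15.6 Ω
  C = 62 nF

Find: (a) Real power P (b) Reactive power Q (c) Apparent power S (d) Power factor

Step 1 — Angular frequency: ω = 2π·f = 2π·1.43e+04 = 8.985e+04 rad/s.
Step 2 — Component impedances:
  R: Z = R = 15.6 Ω
  C: Z = 1/(jωC) = -j/(ω·C) = 0 - j179.5 Ω
Step 3 — Series combination: Z_total = R + C = 15.6 - j179.5 Ω = 180.2∠-85.0° Ω.
Step 4 — Source phasor: V = 14∠0.0° V = 14 V.
Step 5 — Current: I = V / Z = 0.006727 + j0.0774 A = 0.0777∠85.0° A.
Step 6 — Complex power: S = V·I* = 0.09417 - j1.084 VA.
Step 7 — Real power: P = Re(S) = 0.09417 W.
Step 8 — Reactive power: Q = Im(S) = -1.084 VAR.
Step 9 — Apparent power: |S| = 1.088 VA.
Step 10 — Power factor: PF = P/|S| = 0.08658 (leading).

(a) P = 0.09417 W  (b) Q = -1.084 VAR  (c) S = 1.088 VA  (d) PF = 0.08658 (leading)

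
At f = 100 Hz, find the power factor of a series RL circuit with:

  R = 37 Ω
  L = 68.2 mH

Step 1 — Angular frequency: ω = 2π·f = 2π·100 = 628.3 rad/s.
Step 2 — Component impedances:
  R: Z = R = 37 Ω
  L: Z = jωL = j·628.3·0.0682 = 0 + j42.85 Ω
Step 3 — Series combination: Z_total = R + L = 37 + j42.85 Ω = 56.61∠49.2° Ω.
Step 4 — Power factor: PF = cos(φ) = Re(Z)/|Z| = 37/56.615 = 0.6535.
Step 5 — Type: Im(Z) = 42.85 ⇒ lagging (phase φ = 49.2°).

PF = 0.6535 (lagging, φ = 49.2°)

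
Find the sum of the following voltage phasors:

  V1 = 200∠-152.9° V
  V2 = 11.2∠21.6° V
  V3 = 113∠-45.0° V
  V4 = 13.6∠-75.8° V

Step 1 — Convert each phasor to rectangular form:
  V1 = 200·(cos(-152.9°) + j·sin(-152.9°)) = -178 - j91.11 V
  V2 = 11.2·(cos(21.6°) + j·sin(21.6°)) = 10.41 + j4.123 V
  V3 = 113·(cos(-45.0°) + j·sin(-45.0°)) = 79.9 - j79.9 V
  V4 = 13.6·(cos(-75.8°) + j·sin(-75.8°)) = 3.336 - j13.18 V
Step 2 — Sum components: V_total = -84.39 - j180.1 V.
Step 3 — Convert to polar: |V_total| = 198.9 V, ∠V_total = -115.1°.

V_total = 198.9∠-115.1° V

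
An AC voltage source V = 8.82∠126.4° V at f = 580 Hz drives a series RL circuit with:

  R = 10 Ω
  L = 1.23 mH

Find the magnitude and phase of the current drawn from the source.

Step 1 — Angular frequency: ω = 2π·f = 2π·580 = 3644 rad/s.
Step 2 — Component impedances:
  R: Z = R = 10 Ω
  L: Z = jωL = j·3644·0.00123 = 0 + j4.482 Ω
Step 3 — Series combination: Z_total = R + L = 10 + j4.482 Ω = 10.96∠24.1° Ω.
Step 4 — Source phasor: V = 8.82∠126.4° V = -5.234 + j7.099 V.
Step 5 — Ohm's law: I = V / Z_total = (-5.234 + j7.099) / (10 + j4.482) = -0.1709 + j0.7865 A.
Step 6 — Convert to polar: |I| = 0.8048 A, ∠I = 102.3°.

I = 0.8048∠102.3° A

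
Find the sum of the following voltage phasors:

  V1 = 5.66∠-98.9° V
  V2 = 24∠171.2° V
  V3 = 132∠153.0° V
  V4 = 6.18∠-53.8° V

Step 1 — Convert each phasor to rectangular form:
  V1 = 5.66·(cos(-98.9°) + j·sin(-98.9°)) = -0.8757 - j5.592 V
  V2 = 24·(cos(171.2°) + j·sin(171.2°)) = -23.72 + j3.672 V
  V3 = 132·(cos(153.0°) + j·sin(153.0°)) = -117.6 + j59.93 V
  V4 = 6.18·(cos(-53.8°) + j·sin(-53.8°)) = 3.65 - j4.987 V
Step 2 — Sum components: V_total = -138.6 + j53.02 V.
Step 3 — Convert to polar: |V_total| = 148.4 V, ∠V_total = 159.1°.

V_total = 148.4∠159.1° V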